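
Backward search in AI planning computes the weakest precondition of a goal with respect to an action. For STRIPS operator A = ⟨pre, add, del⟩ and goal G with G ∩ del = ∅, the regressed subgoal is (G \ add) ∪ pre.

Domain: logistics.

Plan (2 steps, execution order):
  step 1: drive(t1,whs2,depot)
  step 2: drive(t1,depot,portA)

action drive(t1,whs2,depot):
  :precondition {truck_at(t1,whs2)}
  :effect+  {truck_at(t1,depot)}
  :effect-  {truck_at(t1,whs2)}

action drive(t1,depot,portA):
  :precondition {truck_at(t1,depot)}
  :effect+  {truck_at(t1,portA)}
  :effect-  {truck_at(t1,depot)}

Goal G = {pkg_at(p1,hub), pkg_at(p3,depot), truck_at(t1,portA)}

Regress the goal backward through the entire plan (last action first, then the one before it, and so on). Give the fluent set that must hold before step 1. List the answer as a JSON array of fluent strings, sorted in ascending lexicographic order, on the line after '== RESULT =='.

Work backward from the goal:
  through step 2 (drive(t1,depot,portA)): drop {truck_at(t1,portA)}, keep {pkg_at(p1,hub), pkg_at(p3,depot)}, require {truck_at(t1,depot)}
    → {pkg_at(p1,hub), pkg_at(p3,depot), truck_at(t1,depot)}
  through step 1 (drive(t1,whs2,depot)): drop {truck_at(t1,depot)}, keep {pkg_at(p1,hub), pkg_at(p3,depot)}, require {truck_at(t1,whs2)}
    → {pkg_at(p1,hub), pkg_at(p3,depot), truck_at(t1,whs2)}

== RESULT ==
["pkg_at(p1,hub)", "pkg_at(p3,depot)", "truck_at(t1,whs2)"]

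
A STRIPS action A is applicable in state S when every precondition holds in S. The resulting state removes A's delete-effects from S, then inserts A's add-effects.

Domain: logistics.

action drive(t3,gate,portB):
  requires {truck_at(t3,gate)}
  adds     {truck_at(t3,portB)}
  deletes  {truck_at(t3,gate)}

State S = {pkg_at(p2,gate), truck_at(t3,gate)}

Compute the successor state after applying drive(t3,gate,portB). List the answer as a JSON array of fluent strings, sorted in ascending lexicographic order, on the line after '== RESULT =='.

Progress:
  pre ⊆ S: {truck_at(t3,gate)} ⊆ S  — applicable
  S \ del = {pkg_at(p2,gate)}
  ∪ add   = {pkg_at(p2,gate), truck_at(t3,portB)}

== RESULT ==
["pkg_at(p2,gate)", "truck_at(t3,portB)"]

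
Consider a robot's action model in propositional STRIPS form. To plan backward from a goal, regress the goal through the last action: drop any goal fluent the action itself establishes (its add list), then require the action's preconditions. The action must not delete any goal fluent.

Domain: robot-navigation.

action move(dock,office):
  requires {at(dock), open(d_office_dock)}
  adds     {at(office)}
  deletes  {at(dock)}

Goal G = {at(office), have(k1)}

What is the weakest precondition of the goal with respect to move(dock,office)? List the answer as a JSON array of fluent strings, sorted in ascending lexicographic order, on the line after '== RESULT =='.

Regress:
  G ∩ del = {}  (empty — regression defined)
  G \ add = {at(office), have(k1)} \ {at(office)} = {have(k1)}
  ∪ pre   = {have(k1)} ∪ {at(dock), open(d_office_dock)}
          = {at(dock), have(k1), open(d_office_dock)}

== RESULT ==
["at(dock)", "have(k1)", "open(d_office_dock)"]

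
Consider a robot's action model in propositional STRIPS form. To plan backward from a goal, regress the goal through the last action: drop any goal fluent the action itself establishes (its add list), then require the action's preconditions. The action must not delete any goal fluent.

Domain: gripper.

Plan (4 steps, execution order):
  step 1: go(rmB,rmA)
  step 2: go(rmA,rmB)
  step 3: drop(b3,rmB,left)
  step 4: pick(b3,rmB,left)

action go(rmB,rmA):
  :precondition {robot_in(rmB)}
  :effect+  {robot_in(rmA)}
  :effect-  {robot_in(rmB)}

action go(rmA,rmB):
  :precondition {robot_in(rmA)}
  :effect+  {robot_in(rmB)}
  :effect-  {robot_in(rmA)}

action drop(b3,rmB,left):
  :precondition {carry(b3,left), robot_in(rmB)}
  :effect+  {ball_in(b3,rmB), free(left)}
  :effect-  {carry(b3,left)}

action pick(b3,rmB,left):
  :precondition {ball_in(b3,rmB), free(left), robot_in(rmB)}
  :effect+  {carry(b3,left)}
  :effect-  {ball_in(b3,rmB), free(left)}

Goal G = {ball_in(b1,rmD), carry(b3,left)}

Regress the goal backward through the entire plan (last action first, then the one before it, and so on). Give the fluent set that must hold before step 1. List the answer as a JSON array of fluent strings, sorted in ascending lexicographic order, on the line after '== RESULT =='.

Regress step by step:
  through step 4 (pick(b3,rmB,left)): drop {carry(b3,left)}, keep {ball_in(b1,rmD)}, require {ball_in(b3,rmB), free(left), robot_in(rmB)}
    → {ball_in(b1,rmD), ball_in(b3,rmB), free(left), robot_in(rmB)}
  through step 3 (drop(b3,rmB,left)): drop {ball_in(b3,rmB), free(left)}, keep {ball_in(b1,rmD), robot_in(rmB)}, require {carry(b3,left), robot_in(rmB)}
    → {ball_in(b1,rmD), carry(b3,left), robot_in(rmB)}
  through step 2 (go(rmA,rmB)): drop {robot_in(rmB)}, keep {ball_in(b1,rmD), carry(b3,left)}, require {robot_in(rmA)}
    → {ball_in(b1,rmD), carry(b3,left), robot_in(rmA)}
  through step 1 (go(rmB,rmA)): drop {robot_in(rmA)}, keep {ball_in(b1,rmD), carry(b3,left)}, require {robot_in(rmB)}
    → {ball_in(b1,rmD), carry(b3,left), robot_in(rmB)}

== RESULT ==
["ball_in(b1,rmD)", "carry(b3,left)", "robot_in(rmB)"]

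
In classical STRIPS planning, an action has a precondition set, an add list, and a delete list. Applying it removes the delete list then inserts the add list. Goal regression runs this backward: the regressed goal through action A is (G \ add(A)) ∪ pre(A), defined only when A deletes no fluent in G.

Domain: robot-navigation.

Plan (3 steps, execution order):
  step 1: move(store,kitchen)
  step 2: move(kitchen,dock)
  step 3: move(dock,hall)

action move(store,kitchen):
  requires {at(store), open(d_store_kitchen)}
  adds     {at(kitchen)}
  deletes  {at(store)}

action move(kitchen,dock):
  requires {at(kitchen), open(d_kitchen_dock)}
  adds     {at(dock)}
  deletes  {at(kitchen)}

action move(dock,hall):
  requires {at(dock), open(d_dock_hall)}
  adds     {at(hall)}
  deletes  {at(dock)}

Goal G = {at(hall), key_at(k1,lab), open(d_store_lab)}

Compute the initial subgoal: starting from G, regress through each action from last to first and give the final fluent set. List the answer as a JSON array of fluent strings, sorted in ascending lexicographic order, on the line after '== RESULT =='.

Regress step by step:
  through step 3 (move(dock,hall)): drop {at(hall)}, keep {key_at(k1,lab), open(d_store_lab)}, require {at(dock), open(d_dock_hall)}
    → {at(dock), key_at(k1,lab), open(d_dock_hall), open(d_store_lab)}
  through step 2 (move(kitchen,dock)): drop {at(dock)}, keep {key_at(k1,lab), open(d_dock_hall), open(d_store_lab)}, require {at(kitchen), open(d_kitchen_dock)}
    → {at(kitchen), key_at(k1,lab), open(d_dock_hall), open(d_kitchen_dock), open(d_store_lab)}
  through step 1 (move(store,kitchen)): drop {at(kitchen)}, keep {key_at(k1,lab), open(d_dock_hall), open(d_kitchen_dock), open(d_store_lab)}, require {at(store), open(d_store_kitchen)}
    → {at(store), key_at(k1,lab), open(d_dock_hall), open(d_kitchen_dock), open(d_store_kitchen), open(d_store_lab)}

== RESULT ==
["at(store)", "key_at(k1,lab)", "open(d_dock_hall)", "open(d_kitchen_dock)", "open(d_store_kitchen)", "open(d_store_lab)"]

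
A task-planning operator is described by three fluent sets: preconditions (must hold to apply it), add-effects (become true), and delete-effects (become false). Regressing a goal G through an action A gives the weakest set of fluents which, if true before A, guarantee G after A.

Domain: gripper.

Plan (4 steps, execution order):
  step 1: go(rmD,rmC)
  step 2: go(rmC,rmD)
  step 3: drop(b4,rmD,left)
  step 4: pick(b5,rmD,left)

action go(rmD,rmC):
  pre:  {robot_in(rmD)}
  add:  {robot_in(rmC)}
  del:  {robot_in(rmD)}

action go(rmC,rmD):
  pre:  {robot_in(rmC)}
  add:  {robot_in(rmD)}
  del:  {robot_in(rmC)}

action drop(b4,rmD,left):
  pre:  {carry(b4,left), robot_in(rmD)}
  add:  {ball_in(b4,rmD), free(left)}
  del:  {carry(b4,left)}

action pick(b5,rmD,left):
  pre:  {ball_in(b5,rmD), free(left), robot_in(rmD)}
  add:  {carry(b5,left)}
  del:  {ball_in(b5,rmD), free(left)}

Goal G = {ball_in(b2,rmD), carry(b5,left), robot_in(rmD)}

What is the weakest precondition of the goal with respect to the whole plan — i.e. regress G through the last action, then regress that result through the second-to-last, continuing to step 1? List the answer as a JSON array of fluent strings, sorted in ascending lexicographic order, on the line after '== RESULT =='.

Regress step by step:
  through step 4 (pick(b5,rmD,left)): drop {carry(b5,left)}, keep {ball_in(b2,rmD), robot_in(rmD)}, require {ball_in(b5,rmD), free(left), robot_in(rmD)}
    → {ball_in(b2,rmD), ball_in(b5,rmD), free(left), robot_in(rmD)}
  through step 3 (drop(b4,rmD,left)): drop {free(left)}, keep {ball_in(b2,rmD), ball_in(b5,rmD), robot_in(rmD)}, require {carry(b4,left), robot_in(rmD)}
    → {ball_in(b2,rmD), ball_in(b5,rmD), carry(b4,left), robot_in(rmD)}
  through step 2 (go(rmC,rmD)): drop {robot_in(rmD)}, keep {ball_in(b2,rmD), ball_in(b5,rmD), carry(b4,left)}, require {robot_in(rmC)}
    → {ball_in(b2,rmD), ball_in(b5,rmD), carry(b4,left), robot_in(rmC)}
  through step 1 (go(rmD,rmC)): drop {robot_in(rmC)}, keep {ball_in(b2,rmD), ball_in(b5,rmD), carry(b4,left)}, require {robot_in(rmD)}
    → {ball_in(b2,rmD), ball_in(b5,rmD), carry(b4,left), robot_in(rmD)}

== RESULT ==
["ball_in(b2,rmD)", "ball_in(b5,rmD)", "carry(b4,left)", "robot_in(rmD)"]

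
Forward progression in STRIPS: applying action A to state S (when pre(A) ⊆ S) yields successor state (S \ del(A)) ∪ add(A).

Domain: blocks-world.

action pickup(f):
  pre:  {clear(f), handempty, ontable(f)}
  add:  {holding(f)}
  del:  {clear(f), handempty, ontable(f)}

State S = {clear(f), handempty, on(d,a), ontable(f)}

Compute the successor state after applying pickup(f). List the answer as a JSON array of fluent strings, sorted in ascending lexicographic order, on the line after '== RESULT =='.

Compute (S \ del) ∪ add:
  pre ⊆ S: {clear(f), handempty, ontable(f)} ⊆ S  — applicable
  S \ del = {on(d,a)}
  ∪ add   = {holding(f), on(d,a)}

== RESULT ==
["holding(f)", "on(d,a)"]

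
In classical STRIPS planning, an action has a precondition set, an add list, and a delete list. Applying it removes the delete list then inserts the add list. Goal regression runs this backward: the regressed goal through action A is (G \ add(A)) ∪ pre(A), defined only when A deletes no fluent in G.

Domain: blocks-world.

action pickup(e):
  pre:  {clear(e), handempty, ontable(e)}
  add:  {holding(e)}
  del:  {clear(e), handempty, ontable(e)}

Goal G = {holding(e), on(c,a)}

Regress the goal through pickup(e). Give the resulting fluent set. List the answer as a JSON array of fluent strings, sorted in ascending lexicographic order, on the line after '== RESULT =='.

Regress:
  G ∩ del = {}  (empty — regression defined)
  G \ add = {holding(e), on(c,a)} \ {holding(e)} = {on(c,a)}
  ∪ pre   = {on(c,a)} ∪ {clear(e), handempty, ontable(e)}
          = {clear(e), handempty, on(c,a), ontable(e)}

== RESULT ==
["clear(e)", "handempty", "on(c,a)", "ontable(e)"]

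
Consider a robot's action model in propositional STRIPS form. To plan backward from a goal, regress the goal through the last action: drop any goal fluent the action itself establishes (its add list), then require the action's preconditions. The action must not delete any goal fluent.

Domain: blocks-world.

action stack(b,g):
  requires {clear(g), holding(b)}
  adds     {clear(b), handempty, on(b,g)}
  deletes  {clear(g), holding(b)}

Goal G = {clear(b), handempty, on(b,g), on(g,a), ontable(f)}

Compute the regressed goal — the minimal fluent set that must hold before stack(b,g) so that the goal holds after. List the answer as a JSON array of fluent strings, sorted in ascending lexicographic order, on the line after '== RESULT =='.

Regress:
  G ∩ del = {}  (empty — regression defined)
  G \ add = {clear(b), handempty, on(b,g), on(g,a), ontable(f)} \ {clear(b), handempty, on(b,g)} = {on(g,a), ontable(f)}
  ∪ pre   = {on(g,a), ontable(f)} ∪ {clear(g), holding(b)}
          = {clear(g), holding(b), on(g,a), ontable(f)}

== RESULT ==
["clear(g)", "holding(b)", "on(g,a)", "ontable(f)"]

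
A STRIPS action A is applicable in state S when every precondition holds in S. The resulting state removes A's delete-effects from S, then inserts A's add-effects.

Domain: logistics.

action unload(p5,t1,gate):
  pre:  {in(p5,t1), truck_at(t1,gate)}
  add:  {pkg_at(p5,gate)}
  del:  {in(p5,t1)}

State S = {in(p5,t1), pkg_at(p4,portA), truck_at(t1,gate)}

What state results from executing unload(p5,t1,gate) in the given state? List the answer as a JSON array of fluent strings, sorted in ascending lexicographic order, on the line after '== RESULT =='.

Compute (S \ del) ∪ add:
  pre ⊆ S: {in(p5,t1), truck_at(t1,gate)} ⊆ S  — applicable
  S \ del = {pkg_at(p4,portA), truck_at(t1,gate)}
  ∪ add   = {pkg_at(p4,portA), pkg_at(p5,gate), truck_at(t1,gate)}

== RESULT ==
["pkg_at(p4,portA)", "pkg_at(p5,gate)", "truck_at(t1,gate)"]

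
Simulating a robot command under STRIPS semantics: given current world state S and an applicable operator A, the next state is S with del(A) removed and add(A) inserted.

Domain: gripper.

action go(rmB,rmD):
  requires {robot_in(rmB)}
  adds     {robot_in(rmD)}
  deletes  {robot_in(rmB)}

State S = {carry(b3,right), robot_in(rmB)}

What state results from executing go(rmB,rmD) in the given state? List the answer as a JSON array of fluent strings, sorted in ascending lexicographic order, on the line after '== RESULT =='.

Progress:
  pre ⊆ S: {robot_in(rmB)} ⊆ S  — applicable
  S \ del = {carry(b3,right)}
  ∪ add   = {carry(b3,right), robot_in(rmD)}

== RESULT ==
["carry(b3,right)", "robot_in(rmD)"]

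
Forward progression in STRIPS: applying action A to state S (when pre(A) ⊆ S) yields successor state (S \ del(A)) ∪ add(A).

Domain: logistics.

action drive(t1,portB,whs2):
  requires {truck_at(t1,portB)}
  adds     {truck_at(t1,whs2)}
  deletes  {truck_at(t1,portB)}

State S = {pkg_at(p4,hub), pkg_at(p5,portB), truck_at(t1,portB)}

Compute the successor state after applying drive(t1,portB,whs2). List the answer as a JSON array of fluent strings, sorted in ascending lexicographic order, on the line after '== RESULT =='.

Progress:
  pre ⊆ S: {truck_at(t1,portB)} ⊆ S  — applicable
  S \ del = {pkg_at(p4,hub), pkg_at(p5,portB)}
  ∪ add   = {pkg_at(p4,hub), pkg_at(p5,portB), truck_at(t1,whs2)}

== RESULT ==
["pkg_at(p4,hub)", "pkg_at(p5,portB)", "truck_at(t1,whs2)"]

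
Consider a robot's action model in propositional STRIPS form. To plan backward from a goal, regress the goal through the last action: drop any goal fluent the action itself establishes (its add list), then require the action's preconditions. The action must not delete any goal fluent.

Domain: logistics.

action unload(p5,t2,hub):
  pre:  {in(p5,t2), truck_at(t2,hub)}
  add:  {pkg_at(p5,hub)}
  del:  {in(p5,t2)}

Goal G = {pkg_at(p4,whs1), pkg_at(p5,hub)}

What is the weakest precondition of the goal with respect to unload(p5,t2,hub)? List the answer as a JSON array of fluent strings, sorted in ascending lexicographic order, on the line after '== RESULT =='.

Regress:
  G ∩ del = {}  (empty — regression defined)
  G \ add = {pkg_at(p4,whs1), pkg_at(p5,hub)} \ {pkg_at(p5,hub)} = {pkg_at(p4,whs1)}
  ∪ pre   = {pkg_at(p4,whs1)} ∪ {in(p5,t2), truck_at(t2,hub)}
          = {in(p5,t2), pkg_at(p4,whs1), truck_at(t2,hub)}

== RESULT ==
["in(p5,t2)", "pkg_at(p4,whs1)", "truck_at(t2,hub)"]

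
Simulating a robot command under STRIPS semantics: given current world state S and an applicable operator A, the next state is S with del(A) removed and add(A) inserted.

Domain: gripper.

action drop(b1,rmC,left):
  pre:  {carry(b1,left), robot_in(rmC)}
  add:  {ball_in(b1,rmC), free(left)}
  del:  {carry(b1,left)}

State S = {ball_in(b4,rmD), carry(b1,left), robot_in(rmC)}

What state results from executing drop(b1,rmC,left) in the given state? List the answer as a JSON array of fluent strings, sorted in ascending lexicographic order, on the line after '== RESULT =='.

Compute (S \ del) ∪ add:
  pre ⊆ S: {carry(b1,left), robot_in(rmC)} ⊆ S  — applicable
  S \ del = {ball_in(b4,rmD), robot_in(rmC)}
  ∪ add   = {ball_in(b1,rmC), ball_in(b4,rmD), free(left), robot_in(rmC)}

== RESULT ==
["ball_in(b1,rmC)", "ball_in(b4,rmD)", "free(left)", "robot_in(rmC)"]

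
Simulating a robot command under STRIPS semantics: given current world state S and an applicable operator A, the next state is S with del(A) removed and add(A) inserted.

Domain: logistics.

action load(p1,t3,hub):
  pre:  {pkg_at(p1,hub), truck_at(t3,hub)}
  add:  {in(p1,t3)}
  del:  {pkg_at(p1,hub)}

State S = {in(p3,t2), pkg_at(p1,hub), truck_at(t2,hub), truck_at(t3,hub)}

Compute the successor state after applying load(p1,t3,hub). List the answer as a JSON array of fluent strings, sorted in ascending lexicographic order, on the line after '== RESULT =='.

Progress:
  pre ⊆ S: {pkg_at(p1,hub), truck_at(t3,hub)} ⊆ S  — applicable
  S \ del = {in(p3,t2), truck_at(t2,hub), truck_at(t3,hub)}
  ∪ add   = {in(p1,t3), in(p3,t2), truck_at(t2,hub), truck_at(t3,hub)}

== RESULT ==
["in(p1,t3)", "in(p3,t2)", "truck_at(t2,hub)", "truck_at(t3,hub)"]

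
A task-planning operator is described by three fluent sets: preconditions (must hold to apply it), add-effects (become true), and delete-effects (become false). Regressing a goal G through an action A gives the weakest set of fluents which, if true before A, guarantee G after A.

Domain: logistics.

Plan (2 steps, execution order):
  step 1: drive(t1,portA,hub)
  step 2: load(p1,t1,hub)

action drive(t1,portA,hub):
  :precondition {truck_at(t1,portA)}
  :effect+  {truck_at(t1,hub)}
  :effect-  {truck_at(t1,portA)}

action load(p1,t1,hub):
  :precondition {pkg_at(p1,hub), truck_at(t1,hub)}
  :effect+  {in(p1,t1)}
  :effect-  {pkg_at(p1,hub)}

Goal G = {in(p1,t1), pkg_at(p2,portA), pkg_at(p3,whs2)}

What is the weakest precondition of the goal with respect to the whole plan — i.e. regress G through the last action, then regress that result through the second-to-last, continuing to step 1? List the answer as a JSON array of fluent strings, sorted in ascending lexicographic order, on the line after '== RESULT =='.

Work backward from the goal:
  through step 2 (load(p1,t1,hub)): drop {in(p1,t1)}, keep {pkg_at(p2,portA), pkg_at(p3,whs2)}, require {pkg_at(p1,hub), truck_at(t1,hub)}
    → {pkg_at(p1,hub), pkg_at(p2,portA), pkg_at(p3,whs2), truck_at(t1,hub)}
  through step 1 (drive(t1,portA,hub)): drop {truck_at(t1,hub)}, keep {pkg_at(p1,hub), pkg_at(p2,portA), pkg_at(p3,whs2)}, require {truck_at(t1,portA)}
    → {pkg_at(p1,hub), pkg_at(p2,portA), pkg_at(p3,whs2), truck_at(t1,portA)}

== RESULT ==
["pkg_at(p1,hub)", "pkg_at(p2,portA)", "pkg_at(p3,whs2)", "truck_at(t1,portA)"]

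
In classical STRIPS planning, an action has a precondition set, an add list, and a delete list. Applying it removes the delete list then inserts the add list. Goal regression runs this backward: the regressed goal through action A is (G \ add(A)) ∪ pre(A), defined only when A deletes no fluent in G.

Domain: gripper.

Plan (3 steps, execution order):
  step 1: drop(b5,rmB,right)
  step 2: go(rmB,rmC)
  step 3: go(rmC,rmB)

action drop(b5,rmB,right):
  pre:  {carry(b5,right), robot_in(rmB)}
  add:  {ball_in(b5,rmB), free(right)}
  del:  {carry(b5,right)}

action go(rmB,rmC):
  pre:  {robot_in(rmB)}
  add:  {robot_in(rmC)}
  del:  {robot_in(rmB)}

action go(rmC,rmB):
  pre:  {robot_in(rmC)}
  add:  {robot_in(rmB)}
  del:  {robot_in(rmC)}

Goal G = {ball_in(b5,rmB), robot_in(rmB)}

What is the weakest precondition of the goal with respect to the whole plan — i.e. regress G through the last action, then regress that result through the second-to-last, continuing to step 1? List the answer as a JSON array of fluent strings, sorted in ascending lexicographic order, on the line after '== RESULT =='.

Work backward from the goal:
  through step 3 (go(rmC,rmB)): drop {robot_in(rmB)}, keep {ball_in(b5,rmB)}, require {robot_in(rmC)}
    → {ball_in(b5,rmB), robot_in(rmC)}
  through step 2 (go(rmB,rmC)): drop {robot_in(rmC)}, keep {ball_in(b5,rmB)}, require {robot_in(rmB)}
    → {ball_in(b5,rmB), robot_in(rmB)}
  through step 1 (drop(b5,rmB,right)): drop {ball_in(b5,rmB)}, keep {robot_in(rmB)}, require {carry(b5,right), robot_in(rmB)}
    → {carry(b5,right), robot_in(rmB)}

== RESULT ==
["carry(b5,right)", "robot_in(rmB)"]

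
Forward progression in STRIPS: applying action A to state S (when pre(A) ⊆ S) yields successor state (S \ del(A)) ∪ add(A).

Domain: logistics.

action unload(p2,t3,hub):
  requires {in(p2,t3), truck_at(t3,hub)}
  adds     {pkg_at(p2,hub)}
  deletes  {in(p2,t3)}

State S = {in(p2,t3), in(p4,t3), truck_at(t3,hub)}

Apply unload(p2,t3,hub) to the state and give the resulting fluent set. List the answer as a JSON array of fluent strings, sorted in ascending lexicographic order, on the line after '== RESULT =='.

Compute (S \ del) ∪ add:
  pre ⊆ S: {in(p2,t3), truck_at(t3,hub)} ⊆ S  — applicable
  S \ del = {in(p4,t3), truck_at(t3,hub)}
  ∪ add   = {in(p4,t3), pkg_at(p2,hub), truck_at(t3,hub)}

== RESULT ==
["in(p4,t3)", "pkg_at(p2,hub)", "truck_at(t3,hub)"]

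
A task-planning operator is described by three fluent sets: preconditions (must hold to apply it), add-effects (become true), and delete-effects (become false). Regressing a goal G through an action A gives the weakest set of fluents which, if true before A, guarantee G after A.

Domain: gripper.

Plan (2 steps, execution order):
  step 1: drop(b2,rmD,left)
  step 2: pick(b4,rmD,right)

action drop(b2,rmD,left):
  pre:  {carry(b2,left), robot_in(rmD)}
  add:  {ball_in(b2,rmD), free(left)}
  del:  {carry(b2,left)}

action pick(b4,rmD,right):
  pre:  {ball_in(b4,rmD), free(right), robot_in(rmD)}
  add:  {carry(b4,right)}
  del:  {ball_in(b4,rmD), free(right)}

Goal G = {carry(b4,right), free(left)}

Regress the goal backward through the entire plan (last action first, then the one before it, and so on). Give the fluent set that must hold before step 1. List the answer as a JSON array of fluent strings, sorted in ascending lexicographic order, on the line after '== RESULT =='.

Work backward from the goal:
  through step 2 (pick(b4,rmD,right)): drop {carry(b4,right)}, keep {free(left)}, require {ball_in(b4,rmD), free(right), robot_in(rmD)}
    → {ball_in(b4,rmD), free(left), free(right), robot_in(rmD)}
  through step 1 (drop(b2,rmD,left)): drop {free(left)}, keep {ball_in(b4,rmD), free(right), robot_in(rmD)}, require {carry(b2,left), robot_in(rmD)}
    → {ball_in(b4,rmD), carry(b2,left), free(right), robot_in(rmD)}

== RESULT ==
["ball_in(b4,rmD)", "carry(b2,left)", "free(right)", "robot_in(rmD)"]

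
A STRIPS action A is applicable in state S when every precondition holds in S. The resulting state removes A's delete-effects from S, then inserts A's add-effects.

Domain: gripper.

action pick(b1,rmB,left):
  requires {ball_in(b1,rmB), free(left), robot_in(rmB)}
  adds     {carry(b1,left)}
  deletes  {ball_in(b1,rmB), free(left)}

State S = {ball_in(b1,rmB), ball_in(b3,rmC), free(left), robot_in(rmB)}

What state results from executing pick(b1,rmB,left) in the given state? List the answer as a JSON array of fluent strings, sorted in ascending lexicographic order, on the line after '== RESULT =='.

Progress:
  pre ⊆ S: {ball_in(b1,rmB), free(left), robot_in(rmB)} ⊆ S  — applicable
  S \ del = {ball_in(b3,rmC), robot_in(rmB)}
  ∪ add   = {ball_in(b3,rmC), carry(b1,left), robot_in(rmB)}

== RESULT ==
["ball_in(b3,rmC)", "carry(b1,left)", "robot_in(rmB)"]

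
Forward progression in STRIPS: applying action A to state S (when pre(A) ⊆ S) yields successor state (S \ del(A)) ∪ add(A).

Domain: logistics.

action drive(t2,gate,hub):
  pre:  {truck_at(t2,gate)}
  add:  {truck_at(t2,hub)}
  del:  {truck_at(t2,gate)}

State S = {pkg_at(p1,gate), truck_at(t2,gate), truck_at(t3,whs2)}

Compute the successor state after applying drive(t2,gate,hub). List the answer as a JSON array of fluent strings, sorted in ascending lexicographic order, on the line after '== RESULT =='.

Progress:
  pre ⊆ S: {truck_at(t2,gate)} ⊆ S  — applicable
  S \ del = {pkg_at(p1,gate), truck_at(t3,whs2)}
  ∪ add   = {pkg_at(p1,gate), truck_at(t2,hub), truck_at(t3,whs2)}

== RESULT ==
["pkg_at(p1,gate)", "truck_at(t2,hub)", "truck_at(t3,whs2)"]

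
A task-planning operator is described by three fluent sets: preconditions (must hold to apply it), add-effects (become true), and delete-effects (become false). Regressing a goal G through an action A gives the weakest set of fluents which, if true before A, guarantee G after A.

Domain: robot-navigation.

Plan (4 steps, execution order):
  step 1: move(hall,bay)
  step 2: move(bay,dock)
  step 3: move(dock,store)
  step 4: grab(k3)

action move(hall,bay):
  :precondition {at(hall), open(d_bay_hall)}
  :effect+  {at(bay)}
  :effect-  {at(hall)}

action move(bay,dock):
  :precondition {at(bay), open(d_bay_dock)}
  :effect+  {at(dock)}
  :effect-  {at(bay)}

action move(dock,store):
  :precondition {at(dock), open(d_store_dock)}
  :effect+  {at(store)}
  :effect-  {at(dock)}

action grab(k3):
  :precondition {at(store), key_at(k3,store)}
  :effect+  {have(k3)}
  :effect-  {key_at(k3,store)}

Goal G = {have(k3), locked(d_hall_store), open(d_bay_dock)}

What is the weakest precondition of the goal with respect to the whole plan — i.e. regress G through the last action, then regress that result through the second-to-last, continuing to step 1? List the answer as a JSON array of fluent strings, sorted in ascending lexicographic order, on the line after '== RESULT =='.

Work backward from the goal:
  through step 4 (grab(k3)): drop {have(k3)}, keep {locked(d_hall_store), open(d_bay_dock)}, require {at(store), key_at(k3,store)}
    → {at(store), key_at(k3,store), locked(d_hall_store), open(d_bay_dock)}
  through step 3 (move(dock,store)): drop {at(store)}, keep {key_at(k3,store), locked(d_hall_store), open(d_bay_dock)}, require {at(dock), open(d_store_dock)}
    → {at(dock), key_at(k3,store), locked(d_hall_store), open(d_bay_dock), open(d_store_dock)}
  through step 2 (move(bay,dock)): drop {at(dock)}, keep {key_at(k3,store), locked(d_hall_store), open(d_bay_dock), open(d_store_dock)}, require {at(bay), open(d_bay_dock)}
    → {at(bay), key_at(k3,store), locked(d_hall_store), open(d_bay_dock), open(d_store_dock)}
  through step 1 (move(hall,bay)): drop {at(bay)}, keep {key_at(k3,store), locked(d_hall_store), open(d_bay_dock), open(d_store_dock)}, require {at(hall), open(d_bay_hall)}
    → {at(hall), key_at(k3,store), locked(d_hall_store), open(d_bay_dock), open(d_bay_hall), open(d_store_dock)}

== RESULT ==
["at(hall)", "key_at(k3,store)", "locked(d_hall_store)", "open(d_bay_dock)", "open(d_bay_hall)", "open(d_store_dock)"]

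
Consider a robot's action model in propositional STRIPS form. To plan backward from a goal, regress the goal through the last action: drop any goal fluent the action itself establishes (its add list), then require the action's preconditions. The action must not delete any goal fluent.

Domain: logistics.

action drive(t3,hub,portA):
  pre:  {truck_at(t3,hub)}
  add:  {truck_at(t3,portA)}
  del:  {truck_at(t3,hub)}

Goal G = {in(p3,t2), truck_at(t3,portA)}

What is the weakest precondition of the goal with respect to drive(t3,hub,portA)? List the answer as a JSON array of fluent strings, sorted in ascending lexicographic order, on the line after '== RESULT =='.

Compute (G \ add) ∪ pre:
  G ∩ del = {}  (empty — regression defined)
  G \ add = {in(p3,t2), truck_at(t3,portA)} \ {truck_at(t3,portA)} = {in(p3,t2)}
  ∪ pre   = {in(p3,t2)} ∪ {truck_at(t3,hub)}
          = {in(p3,t2), truck_at(t3,hub)}

== RESULT ==
["in(p3,t2)", "truck_at(t3,hub)"]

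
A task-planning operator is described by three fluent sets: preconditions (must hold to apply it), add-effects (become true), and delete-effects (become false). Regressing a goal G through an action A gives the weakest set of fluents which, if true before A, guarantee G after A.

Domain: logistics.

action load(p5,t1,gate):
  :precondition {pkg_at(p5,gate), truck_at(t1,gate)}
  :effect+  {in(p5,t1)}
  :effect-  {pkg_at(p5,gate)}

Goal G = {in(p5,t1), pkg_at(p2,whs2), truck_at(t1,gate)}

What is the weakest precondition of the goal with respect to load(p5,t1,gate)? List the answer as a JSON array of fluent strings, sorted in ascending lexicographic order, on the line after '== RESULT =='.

Compute (G \ add) ∪ pre:
  G ∩ del = {}  (empty — regression defined)
  G \ add = {in(p5,t1), pkg_at(p2,whs2), truck_at(t1,gate)} \ {in(p5,t1)} = {pkg_at(p2,whs2), truck_at(t1,gate)}
  ∪ pre   = {pkg_at(p2,whs2), truck_at(t1,gate)} ∪ {pkg_at(p5,gate), truck_at(t1,gate)}
          = {pkg_at(p2,whs2), pkg_at(p5,gate), truck_at(t1,gate)}

== RESULT ==
["pkg_at(p2,whs2)", "pkg_at(p5,gate)", "truck_at(t1,gate)"]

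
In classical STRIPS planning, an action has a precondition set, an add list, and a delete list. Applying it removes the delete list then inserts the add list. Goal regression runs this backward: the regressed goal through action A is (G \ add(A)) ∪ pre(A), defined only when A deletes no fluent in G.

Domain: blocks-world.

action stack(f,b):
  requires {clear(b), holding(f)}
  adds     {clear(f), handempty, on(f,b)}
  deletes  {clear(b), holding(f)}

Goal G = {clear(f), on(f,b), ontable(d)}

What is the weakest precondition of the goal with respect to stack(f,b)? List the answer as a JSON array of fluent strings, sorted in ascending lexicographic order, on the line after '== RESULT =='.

Regress:
  G ∩ del = {}  (empty — regression defined)
  G \ add = {clear(f), on(f,b), ontable(d)} \ {clear(f), handempty, on(f,b)} = {ontable(d)}
  ∪ pre   = {ontable(d)} ∪ {clear(b), holding(f)}
          = {clear(b), holding(f), ontable(d)}

== RESULT ==
["clear(b)", "holding(f)", "ontable(d)"]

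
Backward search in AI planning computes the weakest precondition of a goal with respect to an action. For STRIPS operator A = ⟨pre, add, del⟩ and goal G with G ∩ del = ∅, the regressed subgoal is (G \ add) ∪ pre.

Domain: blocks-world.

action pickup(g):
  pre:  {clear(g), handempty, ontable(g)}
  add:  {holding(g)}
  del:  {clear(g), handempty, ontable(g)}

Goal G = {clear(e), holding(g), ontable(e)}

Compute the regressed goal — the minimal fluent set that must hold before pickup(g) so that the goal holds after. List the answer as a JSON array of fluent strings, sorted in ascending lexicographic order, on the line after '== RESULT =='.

Regress:
  G ∩ del = {}  (empty — regression defined)
  G \ add = {clear(e), holding(g), ontable(e)} \ {holding(g)} = {clear(e), ontable(e)}
  ∪ pre   = {clear(e), ontable(e)} ∪ {clear(g), handempty, ontable(g)}
          = {clear(e), clear(g), handempty, ontable(e), ontable(g)}

== RESULT ==
["clear(e)", "clear(g)", "handempty", "ontable(e)", "ontable(g)"]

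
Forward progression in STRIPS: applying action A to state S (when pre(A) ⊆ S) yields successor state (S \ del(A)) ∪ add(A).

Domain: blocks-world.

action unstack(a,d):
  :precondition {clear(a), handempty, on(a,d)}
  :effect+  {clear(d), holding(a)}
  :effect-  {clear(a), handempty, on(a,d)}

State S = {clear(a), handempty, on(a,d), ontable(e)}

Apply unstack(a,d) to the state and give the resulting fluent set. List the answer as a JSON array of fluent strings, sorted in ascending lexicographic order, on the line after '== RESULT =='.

Compute (S \ del) ∪ add:
  pre ⊆ S: {clear(a), handempty, on(a,d)} ⊆ S  — applicable
  S \ del = {ontable(e)}
  ∪ add   = {clear(d), holding(a), ontable(e)}

== RESULT ==
["clear(d)", "holding(a)", "ontable(e)"]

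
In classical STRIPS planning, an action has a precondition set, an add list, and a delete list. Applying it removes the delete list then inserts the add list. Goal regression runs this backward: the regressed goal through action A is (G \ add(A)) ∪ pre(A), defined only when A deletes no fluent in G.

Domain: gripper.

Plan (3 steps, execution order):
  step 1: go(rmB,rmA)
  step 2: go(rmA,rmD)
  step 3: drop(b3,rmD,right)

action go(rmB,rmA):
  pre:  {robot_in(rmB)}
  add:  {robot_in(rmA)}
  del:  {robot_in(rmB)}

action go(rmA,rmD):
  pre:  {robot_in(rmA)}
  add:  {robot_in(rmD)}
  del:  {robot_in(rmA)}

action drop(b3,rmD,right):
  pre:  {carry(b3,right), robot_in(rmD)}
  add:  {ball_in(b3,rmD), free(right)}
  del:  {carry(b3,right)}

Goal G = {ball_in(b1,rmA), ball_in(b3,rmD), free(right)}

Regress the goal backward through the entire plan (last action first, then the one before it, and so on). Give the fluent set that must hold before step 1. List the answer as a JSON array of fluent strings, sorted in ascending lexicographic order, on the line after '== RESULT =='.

Regress step by step:
  through step 3 (drop(b3,rmD,right)): drop {ball_in(b3,rmD), free(right)}, keep {ball_in(b1,rmA)}, require {carry(b3,right), robot_in(rmD)}
    → {ball_in(b1,rmA), carry(b3,right), robot_in(rmD)}
  through step 2 (go(rmA,rmD)): drop {robot_in(rmD)}, keep {ball_in(b1,rmA), carry(b3,right)}, require {robot_in(rmA)}
    → {ball_in(b1,rmA), carry(b3,right), robot_in(rmA)}
  through step 1 (go(rmB,rmA)): drop {robot_in(rmA)}, keep {ball_in(b1,rmA), carry(b3,right)}, require {robot_in(rmB)}
    → {ball_in(b1,rmA), carry(b3,right), robot_in(rmB)}

== RESULT ==
["ball_in(b1,rmA)", "carry(b3,right)", "robot_in(rmB)"]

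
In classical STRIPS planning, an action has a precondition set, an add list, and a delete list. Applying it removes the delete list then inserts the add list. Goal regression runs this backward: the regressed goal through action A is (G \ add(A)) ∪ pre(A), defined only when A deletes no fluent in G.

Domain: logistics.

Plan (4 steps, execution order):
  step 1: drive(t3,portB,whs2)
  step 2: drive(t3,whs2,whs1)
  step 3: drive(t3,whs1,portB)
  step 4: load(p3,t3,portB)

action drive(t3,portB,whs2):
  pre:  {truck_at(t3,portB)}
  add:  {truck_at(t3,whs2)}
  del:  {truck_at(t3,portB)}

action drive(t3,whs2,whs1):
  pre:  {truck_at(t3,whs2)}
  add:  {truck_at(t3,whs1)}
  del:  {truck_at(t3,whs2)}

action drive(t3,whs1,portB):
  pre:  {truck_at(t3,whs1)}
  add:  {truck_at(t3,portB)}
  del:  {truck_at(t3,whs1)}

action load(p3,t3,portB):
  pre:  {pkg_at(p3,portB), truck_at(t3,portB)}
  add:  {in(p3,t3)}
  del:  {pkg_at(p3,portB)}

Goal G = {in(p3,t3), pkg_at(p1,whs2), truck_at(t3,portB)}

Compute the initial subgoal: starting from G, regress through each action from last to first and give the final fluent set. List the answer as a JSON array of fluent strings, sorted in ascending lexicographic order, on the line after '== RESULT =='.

Work backward from the goal:
  through step 4 (load(p3,t3,portB)): drop {in(p3,t3)}, keep {pkg_at(p1,whs2), truck_at(t3,portB)}, require {pkg_at(p3,portB), truck_at(t3,portB)}
    → {pkg_at(p1,whs2), pkg_at(p3,portB), truck_at(t3,portB)}
  through step 3 (drive(t3,whs1,portB)): drop {truck_at(t3,portB)}, keep {pkg_at(p1,whs2), pkg_at(p3,portB)}, require {truck_at(t3,whs1)}
    → {pkg_at(p1,whs2), pkg_at(p3,portB), truck_at(t3,whs1)}
  through step 2 (drive(t3,whs2,whs1)): drop {truck_at(t3,whs1)}, keep {pkg_at(p1,whs2), pkg_at(p3,portB)}, require {truck_at(t3,whs2)}
    → {pkg_at(p1,whs2), pkg_at(p3,portB), truck_at(t3,whs2)}
  through step 1 (drive(t3,portB,whs2)): drop {truck_at(t3,whs2)}, keep {pkg_at(p1,whs2), pkg_at(p3,portB)}, require {truck_at(t3,portB)}
    → {pkg_at(p1,whs2), pkg_at(p3,portB), truck_at(t3,portB)}

== RESULT ==
["pkg_at(p1,whs2)", "pkg_at(p3,portB)", "truck_at(t3,portB)"]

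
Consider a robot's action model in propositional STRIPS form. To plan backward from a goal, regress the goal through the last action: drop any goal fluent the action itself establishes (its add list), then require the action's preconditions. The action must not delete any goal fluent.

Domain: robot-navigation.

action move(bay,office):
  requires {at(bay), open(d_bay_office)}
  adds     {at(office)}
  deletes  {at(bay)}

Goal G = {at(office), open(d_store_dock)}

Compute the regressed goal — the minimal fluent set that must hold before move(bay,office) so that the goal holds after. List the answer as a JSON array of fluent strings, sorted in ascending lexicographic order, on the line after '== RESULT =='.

Compute (G \ add) ∪ pre:
  G ∩ del = {}  (empty — regression defined)
  G \ add = {at(office), open(d_store_dock)} \ {at(office)} = {open(d_store_dock)}
  ∪ pre   = {open(d_store_dock)} ∪ {at(bay), open(d_bay_office)}
          = {at(bay), open(d_bay_office), open(d_store_dock)}

== RESULT ==
["at(bay)", "open(d_bay_office)", "open(d_store_dock)"]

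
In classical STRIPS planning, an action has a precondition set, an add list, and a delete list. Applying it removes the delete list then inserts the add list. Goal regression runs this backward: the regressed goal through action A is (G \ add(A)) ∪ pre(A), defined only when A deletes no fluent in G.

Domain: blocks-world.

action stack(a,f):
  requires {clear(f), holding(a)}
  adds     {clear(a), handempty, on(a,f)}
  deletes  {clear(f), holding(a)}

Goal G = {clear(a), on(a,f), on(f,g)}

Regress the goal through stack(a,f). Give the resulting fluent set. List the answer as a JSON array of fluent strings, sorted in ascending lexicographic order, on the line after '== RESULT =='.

Regress:
  G ∩ del = {}  (empty — regression defined)
  G \ add = {clear(a), on(a,f), on(f,g)} \ {clear(a), handempty, on(a,f)} = {on(f,g)}
  ∪ pre   = {on(f,g)} ∪ {clear(f), holding(a)}
          = {clear(f), holding(a), on(f,g)}

== RESULT ==
["clear(f)", "holding(a)", "on(f,g)"]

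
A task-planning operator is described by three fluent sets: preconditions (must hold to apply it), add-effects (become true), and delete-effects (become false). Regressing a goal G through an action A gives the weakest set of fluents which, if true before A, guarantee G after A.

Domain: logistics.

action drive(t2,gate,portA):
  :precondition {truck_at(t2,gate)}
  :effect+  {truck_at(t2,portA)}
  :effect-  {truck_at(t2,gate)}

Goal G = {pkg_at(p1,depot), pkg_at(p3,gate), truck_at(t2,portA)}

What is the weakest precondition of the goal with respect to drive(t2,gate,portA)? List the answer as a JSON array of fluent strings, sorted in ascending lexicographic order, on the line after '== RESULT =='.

Regress:
  G ∩ del = {}  (empty — regression defined)
  G \ add = {pkg_at(p1,depot), pkg_at(p3,gate), truck_at(t2,portA)} \ {truck_at(t2,portA)} = {pkg_at(p1,depot), pkg_at(p3,gate)}
  ∪ pre   = {pkg_at(p1,depot), pkg_at(p3,gate)} ∪ {truck_at(t2,gate)}
          = {pkg_at(p1,depot), pkg_at(p3,gate), truck_at(t2,gate)}

== RESULT ==
["pkg_at(p1,depot)", "pkg_at(p3,gate)", "truck_at(t2,gate)"]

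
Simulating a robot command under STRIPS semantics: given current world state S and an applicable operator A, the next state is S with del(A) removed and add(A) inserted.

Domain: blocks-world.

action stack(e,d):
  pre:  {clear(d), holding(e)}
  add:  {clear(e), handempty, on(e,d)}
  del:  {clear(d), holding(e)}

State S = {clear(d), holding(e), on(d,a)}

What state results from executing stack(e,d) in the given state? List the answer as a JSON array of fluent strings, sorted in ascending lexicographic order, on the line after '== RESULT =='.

Progress:
  pre ⊆ S: {clear(d), holding(e)} ⊆ S  — applicable
  S \ del = {on(d,a)}
  ∪ add   = {clear(e), handempty, on(d,a), on(e,d)}

== RESULT ==
["clear(e)", "handempty", "on(d,a)", "on(e,d)"]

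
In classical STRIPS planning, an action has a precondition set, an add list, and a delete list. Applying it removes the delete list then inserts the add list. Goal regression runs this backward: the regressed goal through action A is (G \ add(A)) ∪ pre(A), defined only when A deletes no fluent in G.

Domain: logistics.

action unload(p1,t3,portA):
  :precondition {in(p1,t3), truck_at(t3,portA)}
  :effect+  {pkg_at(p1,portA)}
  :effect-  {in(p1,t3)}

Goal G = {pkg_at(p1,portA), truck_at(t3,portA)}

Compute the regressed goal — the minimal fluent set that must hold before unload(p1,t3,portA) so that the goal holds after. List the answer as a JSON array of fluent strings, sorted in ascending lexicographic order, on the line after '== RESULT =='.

Compute (G \ add) ∪ pre:
  G ∩ del = {}  (empty — regression defined)
  G \ add = {pkg_at(p1,portA), truck_at(t3,portA)} \ {pkg_at(p1,portA)} = {truck_at(t3,portA)}
  ∪ pre   = {truck_at(t3,portA)} ∪ {in(p1,t3), truck_at(t3,portA)}
          = {in(p1,t3), truck_at(t3,portA)}

== RESULT ==
["in(p1,t3)", "truck_at(t3,portA)"]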